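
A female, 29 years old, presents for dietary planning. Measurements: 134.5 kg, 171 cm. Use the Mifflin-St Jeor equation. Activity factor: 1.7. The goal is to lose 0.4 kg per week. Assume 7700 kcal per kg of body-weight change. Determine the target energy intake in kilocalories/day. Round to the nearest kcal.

Mifflin-St Jeor (female): BMR = 10(134.5) + 6.25(171) − 5(29) − 161 = 1345 + 1068.75 − 145 − 161 = 2107.75 kcal/day.
TEE = 2107.75 × 1.7 = 3583.175 kcal/day.
Required daily deficit = 0.4 × 7700 ÷ 7 = 440 kcal/day.
Target intake = 3583.175 − 440 = 3143.175 kcal/day.

3143 kilocalories/day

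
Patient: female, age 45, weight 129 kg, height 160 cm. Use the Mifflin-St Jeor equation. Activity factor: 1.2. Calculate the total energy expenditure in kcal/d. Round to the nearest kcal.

Mifflin-St Jeor (female): BMR = 10(129) + 6.25(160) − 5(45) − 161 = 1290 + 1000 − 225 − 161 = 1904 kcal/day.
TEE = BMR × activity factor = 1904 × 1.2 = 2284.8 kcal/day.

2285 kcal/d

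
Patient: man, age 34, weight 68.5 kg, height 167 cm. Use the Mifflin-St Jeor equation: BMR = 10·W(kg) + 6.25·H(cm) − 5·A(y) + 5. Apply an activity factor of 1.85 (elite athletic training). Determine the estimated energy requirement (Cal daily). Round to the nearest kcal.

2893 Cal daily

Mifflin-St Jeor (male): BMR = 10(68.5) + 6.25(167) − 5(34) + 5 = 685 + 1043.75 − 170 + 5 = 1563.75 kcal/day.
TEE = BMR × activity factor = 1563.75 × 1.85 = 2892.9375 kcal/day.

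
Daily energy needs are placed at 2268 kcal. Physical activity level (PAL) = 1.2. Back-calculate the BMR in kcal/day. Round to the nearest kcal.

1890 kcal/day

BMR = TEE ÷ activity factor = 2268 ÷ 1.2 = 1890 kcal/day.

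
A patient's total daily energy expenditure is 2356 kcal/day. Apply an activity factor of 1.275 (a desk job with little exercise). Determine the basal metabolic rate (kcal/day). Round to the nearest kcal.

BMR = TEE ÷ activity factor = 2356 ÷ 1.275 = 1847.8431 kcal/day.

1848 kcal/day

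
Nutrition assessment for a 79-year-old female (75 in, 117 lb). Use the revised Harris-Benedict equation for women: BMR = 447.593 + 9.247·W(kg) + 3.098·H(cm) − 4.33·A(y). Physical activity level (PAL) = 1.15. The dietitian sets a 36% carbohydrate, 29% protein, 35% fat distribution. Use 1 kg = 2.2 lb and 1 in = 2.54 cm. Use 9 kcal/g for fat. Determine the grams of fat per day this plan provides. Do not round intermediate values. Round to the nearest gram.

Convert to metric: weight = 117 ÷ 2.2 = 53.1818 kg; height = 75 × 2.54 = 190.5 cm.
Harris-Benedict: BMR = 447.593 + 9.247(53.1818) + 3.098(190.5) − 4.33(79) = 1187.4643 kcal/day.
TEE = 1187.4643 × 1.15 = 1365.5839 kcal/day.
Fat energy = 35% × 1365.5839 = 477.9544 kcal.
Fat = 477.9544 ÷ 9 kcal/g = 53.106 g.

53 g/day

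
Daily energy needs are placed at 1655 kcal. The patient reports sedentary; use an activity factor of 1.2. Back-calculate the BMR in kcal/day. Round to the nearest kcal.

1379 kcal/day

BMR = TEE ÷ activity factor = 1655 ÷ 1.2 = 1379.1667 kcal/day.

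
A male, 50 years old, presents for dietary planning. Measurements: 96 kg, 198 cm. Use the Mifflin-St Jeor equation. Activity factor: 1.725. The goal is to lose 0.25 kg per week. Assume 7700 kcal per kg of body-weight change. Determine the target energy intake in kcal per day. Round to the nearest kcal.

Mifflin-St Jeor (male): BMR = 10(96) + 6.25(198) − 5(50) + 5 = 960 + 1237.5 − 250 + 5 = 1952.5 kcal/day.
TEE = 1952.5 × 1.725 = 3368.0625 kcal/day.
Required daily deficit = 0.25 × 7700 ÷ 7 = 275 kcal/day.
Target intake = 3368.0625 − 275 = 3093.0625 kcal/day.

3093 kcal per day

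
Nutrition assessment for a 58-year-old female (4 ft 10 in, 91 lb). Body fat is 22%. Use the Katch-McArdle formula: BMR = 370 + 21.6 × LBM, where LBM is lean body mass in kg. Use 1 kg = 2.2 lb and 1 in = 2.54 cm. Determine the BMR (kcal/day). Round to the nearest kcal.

Convert to metric: weight = 91 ÷ 2.2 = 41.3636 kg; height = (4×12 + 10) × 2.54 = 58 × 2.54 = 147.32 cm.
LBM = 41.3636 × (1 − 0.22) = 32.2636 kg. Katch-McArdle: BMR = 370 + 21.6 × 32.2636 = 1066.8945 kcal/day.

1067 kcal/day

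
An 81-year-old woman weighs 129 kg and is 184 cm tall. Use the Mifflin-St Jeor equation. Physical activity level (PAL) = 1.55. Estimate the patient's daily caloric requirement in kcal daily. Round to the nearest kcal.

Mifflin-St Jeor (female): BMR = 10(129) + 6.25(184) − 5(81) − 161 = 1290 + 1150 − 405 − 161 = 1874 kcal/day.
TEE = BMR × activity factor = 1874 × 1.55 = 2904.7 kcal/day.

2905 kcal daily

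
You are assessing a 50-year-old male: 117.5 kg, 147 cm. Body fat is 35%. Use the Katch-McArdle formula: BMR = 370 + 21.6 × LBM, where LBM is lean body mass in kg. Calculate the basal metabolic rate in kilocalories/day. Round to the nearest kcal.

2020 kilocalories/day

LBM = 117.5 × (1 − 0.35) = 76.375 kg. Katch-McArdle: BMR = 370 + 21.6 × 76.375 = 2019.7 kcal/day.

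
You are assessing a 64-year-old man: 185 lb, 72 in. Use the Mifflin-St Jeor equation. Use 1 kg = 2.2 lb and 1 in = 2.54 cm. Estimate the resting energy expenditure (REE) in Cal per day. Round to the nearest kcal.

Convert to metric: weight = 185 ÷ 2.2 = 84.0909 kg; height = 72 × 2.54 = 182.88 cm.
Mifflin-St Jeor (male): BMR = 10(84.0909) + 6.25(182.88) − 5(64) + 5 = 840.9091 + 1143 − 320 + 5 = 1668.9091 kcal/day.

1669 Cal per day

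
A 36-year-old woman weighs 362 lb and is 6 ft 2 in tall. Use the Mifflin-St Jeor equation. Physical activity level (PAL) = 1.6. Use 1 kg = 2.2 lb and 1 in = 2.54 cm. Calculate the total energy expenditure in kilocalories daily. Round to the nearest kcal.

3967 kilocalories daily

Convert to metric: weight = 362 ÷ 2.2 = 164.5455 kg; height = (6×12 + 2) × 2.54 = 74 × 2.54 = 187.96 cm.
Mifflin-St Jeor (female): BMR = 10(164.5455) + 6.25(187.96) − 5(36) − 161 = 1645.4545 + 1174.75 − 180 − 161 = 2479.2045 kcal/day.
TEE = BMR × activity factor = 2479.2045 × 1.6 = 3966.7273 kcal/day.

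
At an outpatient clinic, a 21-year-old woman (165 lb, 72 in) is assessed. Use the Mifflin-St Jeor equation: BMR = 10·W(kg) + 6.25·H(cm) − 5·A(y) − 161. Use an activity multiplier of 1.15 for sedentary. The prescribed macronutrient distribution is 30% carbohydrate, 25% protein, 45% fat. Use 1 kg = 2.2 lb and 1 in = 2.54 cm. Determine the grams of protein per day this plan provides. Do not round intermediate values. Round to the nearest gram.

Convert to metric: weight = 165 ÷ 2.2 = 75 kg; height = 72 × 2.54 = 182.88 cm.
Mifflin-St Jeor (female): BMR = 10(75) + 6.25(182.88) − 5(21) − 161 = 750 + 1143 − 105 − 161 = 1627 kcal/day.
TEE = 1627 × 1.15 = 1871.05 kcal/day.
Protein energy = 25% × 1871.05 = 467.7625 kcal.
Protein = 467.7625 ÷ 4 kcal/g = 116.9406 g.

117 g/day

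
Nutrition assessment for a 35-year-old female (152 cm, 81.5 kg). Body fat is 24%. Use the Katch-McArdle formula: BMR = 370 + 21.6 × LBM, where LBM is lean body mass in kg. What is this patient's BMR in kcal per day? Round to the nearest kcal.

LBM = 81.5 × (1 − 0.24) = 61.94 kg. Katch-McArdle: BMR = 370 + 21.6 × 61.94 = 1707.904 kcal/day.

1708 kcal per day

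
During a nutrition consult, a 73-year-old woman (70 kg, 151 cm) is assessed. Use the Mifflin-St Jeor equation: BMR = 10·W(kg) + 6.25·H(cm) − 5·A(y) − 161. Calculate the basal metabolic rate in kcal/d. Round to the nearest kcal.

Mifflin-St Jeor (female): BMR = 10(70) + 6.25(151) − 5(73) − 161 = 700 + 943.75 − 365 − 161 = 1117.75 kcal/day.

1118 kcal/d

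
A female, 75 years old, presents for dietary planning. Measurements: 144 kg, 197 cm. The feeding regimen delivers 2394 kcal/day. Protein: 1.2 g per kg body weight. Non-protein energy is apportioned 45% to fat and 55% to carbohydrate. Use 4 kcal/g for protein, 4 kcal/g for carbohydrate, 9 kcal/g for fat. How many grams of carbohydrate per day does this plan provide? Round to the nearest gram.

Protein = 1.2 × 144 = 172.8 g → 172.8 × 4 = 691.2 kcal.
Non-protein calories = 2394 − 691.2 = 1702.8 kcal.
Fat: 45% × 1702.8 = 766.26 kcal; carbohydrate: 936.54 kcal.
Carbohydrate: 936.54 kcal ÷ 4 kcal/g = 234.135 g.

234 g/day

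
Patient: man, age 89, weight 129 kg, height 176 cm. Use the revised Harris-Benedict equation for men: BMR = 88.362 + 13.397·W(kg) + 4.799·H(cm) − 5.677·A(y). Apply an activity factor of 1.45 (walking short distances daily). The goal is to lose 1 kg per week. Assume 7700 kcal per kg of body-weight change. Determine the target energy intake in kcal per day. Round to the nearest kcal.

Harris-Benedict: BMR = 88.362 + 13.397(129) + 4.799(176) − 5.677(89) = 2155.946 kcal/day.
TEE = 2155.946 × 1.45 = 3126.1217 kcal/day.
Required daily deficit = 1 × 7700 ÷ 7 = 1100 kcal/day.
Target intake = 3126.1217 − 1100 = 2026.1217 kcal/day.

2026 kcal per day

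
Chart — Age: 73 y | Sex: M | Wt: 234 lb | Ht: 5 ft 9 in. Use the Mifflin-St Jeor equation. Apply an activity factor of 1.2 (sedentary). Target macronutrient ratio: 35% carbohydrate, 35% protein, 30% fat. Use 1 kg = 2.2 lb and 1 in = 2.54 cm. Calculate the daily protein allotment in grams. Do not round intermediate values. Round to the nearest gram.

Convert to metric: weight = 234 ÷ 2.2 = 106.3636 kg; height = (5×12 + 9) × 2.54 = 69 × 2.54 = 175.26 cm.
Mifflin-St Jeor (male): BMR = 10(106.3636) + 6.25(175.26) − 5(73) + 5 = 1063.6364 + 1095.375 − 365 + 5 = 1799.0114 kcal/day.
TEE = 1799.0114 × 1.2 = 2158.8136 kcal/day.
Protein energy = 35% × 2158.8136 = 755.5848 kcal.
Protein = 755.5848 ÷ 4 kcal/g = 188.8962 g.

189 g/day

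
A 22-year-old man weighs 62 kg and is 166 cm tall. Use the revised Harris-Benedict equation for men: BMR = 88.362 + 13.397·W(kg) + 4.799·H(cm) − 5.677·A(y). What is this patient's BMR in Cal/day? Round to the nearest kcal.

1591 Cal/day

Harris-Benedict: BMR = 88.362 + 13.397(62) + 4.799(166) − 5.677(22) = 1590.716 kcal/day.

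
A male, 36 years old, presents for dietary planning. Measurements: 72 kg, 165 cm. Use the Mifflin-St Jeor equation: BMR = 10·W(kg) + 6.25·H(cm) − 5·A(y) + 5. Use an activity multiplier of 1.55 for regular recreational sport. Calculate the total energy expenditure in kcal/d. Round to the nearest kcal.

Mifflin-St Jeor (male): BMR = 10(72) + 6.25(165) − 5(36) + 5 = 720 + 1031.25 − 180 + 5 = 1576.25 kcal/day.
TEE = BMR × activity factor = 1576.25 × 1.55 = 2443.1875 kcal/day.

2443 kcal/d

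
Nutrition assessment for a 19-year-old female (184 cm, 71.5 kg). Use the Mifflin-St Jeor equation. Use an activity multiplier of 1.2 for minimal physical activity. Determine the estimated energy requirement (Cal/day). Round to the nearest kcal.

Mifflin-St Jeor (female): BMR = 10(71.5) + 6.25(184) − 5(19) − 161 = 715 + 1150 − 95 − 161 = 1609 kcal/day.
TEE = BMR × activity factor = 1609 × 1.2 = 1930.8 kcal/day.

1931 Cal/day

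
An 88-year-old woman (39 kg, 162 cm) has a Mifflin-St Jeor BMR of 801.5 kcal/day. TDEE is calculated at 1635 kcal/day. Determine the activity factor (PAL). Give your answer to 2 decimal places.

Activity factor = TEE ÷ BMR = 1635 ÷ 801.5 = 2.04.

2.04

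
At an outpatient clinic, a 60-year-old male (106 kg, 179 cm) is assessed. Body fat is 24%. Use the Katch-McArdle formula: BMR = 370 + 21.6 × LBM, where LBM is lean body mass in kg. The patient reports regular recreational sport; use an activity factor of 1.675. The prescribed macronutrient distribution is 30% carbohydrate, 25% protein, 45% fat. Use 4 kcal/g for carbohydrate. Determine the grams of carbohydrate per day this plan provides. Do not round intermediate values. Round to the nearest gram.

265 g/day

LBM = 106 × (1 − 0.24) = 80.56 kg. Katch-McArdle: BMR = 370 + 21.6 × 80.56 = 2110.096 kcal/day.
TEE = 2110.096 × 1.675 = 3534.4108 kcal/day.
Carbohydrate energy = 30% × 3534.4108 = 1060.3232 kcal.
Carbohydrate = 1060.3232 ÷ 4 kcal/g = 265.0808 g.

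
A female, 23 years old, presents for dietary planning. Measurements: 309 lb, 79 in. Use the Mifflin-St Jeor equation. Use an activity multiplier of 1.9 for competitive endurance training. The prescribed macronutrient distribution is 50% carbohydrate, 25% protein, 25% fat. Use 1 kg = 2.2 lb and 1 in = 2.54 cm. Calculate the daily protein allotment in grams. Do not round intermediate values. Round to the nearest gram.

Convert to metric: weight = 309 ÷ 2.2 = 140.4545 kg; height = 79 × 2.54 = 200.66 cm.
Mifflin-St Jeor (female): BMR = 10(140.4545) + 6.25(200.66) − 5(23) − 161 = 1404.5455 + 1254.125 − 115 − 161 = 2382.6705 kcal/day.
TEE = 2382.6705 × 1.9 = 4527.0739 kcal/day.
Protein energy = 25% × 4527.0739 = 1131.7685 kcal.
Protein = 1131.7685 ÷ 4 kcal/g = 282.9421 g.

283 g/day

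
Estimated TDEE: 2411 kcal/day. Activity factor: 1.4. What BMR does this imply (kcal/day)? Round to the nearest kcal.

BMR = TEE ÷ activity factor = 2411 ÷ 1.4 = 1722.1429 kcal/day.

1722 kcal/day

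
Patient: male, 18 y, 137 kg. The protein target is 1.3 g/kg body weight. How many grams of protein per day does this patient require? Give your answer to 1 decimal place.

Protein = 1.3 g/kg × 137 kg = 178.1 g/day.

178.1 g/day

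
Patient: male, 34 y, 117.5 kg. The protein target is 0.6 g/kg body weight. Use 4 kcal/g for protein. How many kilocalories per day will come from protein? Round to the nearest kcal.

282 kcal/day

Protein = 0.6 g/kg × 117.5 kg = 70.5 g/day.
Protein energy = 70.5 g × 4 kcal/g = 282 kcal/day.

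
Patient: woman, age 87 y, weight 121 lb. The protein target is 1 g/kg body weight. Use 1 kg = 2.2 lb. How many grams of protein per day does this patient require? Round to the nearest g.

Weight in kg = 121 ÷ 2.2 = 55 kg.
Protein = 1 g/kg × 55 kg = 55 g/day.

55 g/day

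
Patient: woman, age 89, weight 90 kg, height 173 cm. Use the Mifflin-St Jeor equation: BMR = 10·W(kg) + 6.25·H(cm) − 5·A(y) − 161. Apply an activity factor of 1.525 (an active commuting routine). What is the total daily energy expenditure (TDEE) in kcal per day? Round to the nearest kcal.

2097 kcal per day

Mifflin-St Jeor (female): BMR = 10(90) + 6.25(173) − 5(89) − 161 = 900 + 1081.25 − 445 − 161 = 1375.25 kcal/day.
TEE = BMR × activity factor = 1375.25 × 1.525 = 2097.2563 kcal/day.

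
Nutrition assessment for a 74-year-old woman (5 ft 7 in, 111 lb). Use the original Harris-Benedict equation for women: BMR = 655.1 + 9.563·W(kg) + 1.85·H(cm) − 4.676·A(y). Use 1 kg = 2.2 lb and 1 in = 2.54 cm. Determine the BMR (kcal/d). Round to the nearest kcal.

1106 kcal/d

Convert to metric: weight = 111 ÷ 2.2 = 50.4545 kg; height = (5×12 + 7) × 2.54 = 67 × 2.54 = 170.18 cm.
Harris-Benedict: BMR = 655.1 + 9.563(50.4545) + 1.85(170.18) − 4.676(74) = 1106.4058 kcal/day.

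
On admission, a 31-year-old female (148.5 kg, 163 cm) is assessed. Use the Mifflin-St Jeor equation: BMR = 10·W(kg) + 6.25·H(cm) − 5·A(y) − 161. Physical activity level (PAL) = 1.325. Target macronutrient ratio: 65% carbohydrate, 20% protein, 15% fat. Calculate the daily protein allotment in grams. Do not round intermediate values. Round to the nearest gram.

Mifflin-St Jeor (female): BMR = 10(148.5) + 6.25(163) − 5(31) − 161 = 1485 + 1018.75 − 155 − 161 = 2187.75 kcal/day.
TEE = 2187.75 × 1.325 = 2898.7688 kcal/day.
Protein energy = 20% × 2898.7688 = 579.7538 kcal.
Protein = 579.7538 ÷ 4 kcal/g = 144.9384 g.

145 g/day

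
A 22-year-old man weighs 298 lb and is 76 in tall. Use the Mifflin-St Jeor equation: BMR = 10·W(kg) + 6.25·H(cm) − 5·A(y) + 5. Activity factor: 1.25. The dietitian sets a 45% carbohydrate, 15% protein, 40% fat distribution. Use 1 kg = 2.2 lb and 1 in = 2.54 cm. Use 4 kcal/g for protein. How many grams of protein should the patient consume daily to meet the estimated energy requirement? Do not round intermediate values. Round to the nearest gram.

Convert to metric: weight = 298 ÷ 2.2 = 135.4545 kg; height = 76 × 2.54 = 193.04 cm.
Mifflin-St Jeor (male): BMR = 10(135.4545) + 6.25(193.04) − 5(22) + 5 = 1354.5455 + 1206.5 − 110 + 5 = 2456.0455 kcal/day.
TEE = 2456.0455 × 1.25 = 3070.0568 kcal/day.
Protein energy = 15% × 3070.0568 = 460.5085 kcal.
Protein = 460.5085 ÷ 4 kcal/g = 115.1271 g.

115 g/day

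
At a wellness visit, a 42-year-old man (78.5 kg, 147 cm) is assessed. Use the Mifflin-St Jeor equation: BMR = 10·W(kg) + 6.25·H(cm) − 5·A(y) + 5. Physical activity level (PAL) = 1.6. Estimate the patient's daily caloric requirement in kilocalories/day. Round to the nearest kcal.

Mifflin-St Jeor (male): BMR = 10(78.5) + 6.25(147) − 5(42) + 5 = 785 + 918.75 − 210 + 5 = 1498.75 kcal/day.
TEE = BMR × activity factor = 1498.75 × 1.6 = 2398 kcal/day.

2398 kilocalories/day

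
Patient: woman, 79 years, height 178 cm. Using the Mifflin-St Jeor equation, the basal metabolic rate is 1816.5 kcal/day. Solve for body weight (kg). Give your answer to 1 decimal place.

126.0 kg

1816.5 = 10·W + 6.25(178) − 5(79) − 161
10·W = 1816.5 − 556.5 = 1260, so W = 126 kg.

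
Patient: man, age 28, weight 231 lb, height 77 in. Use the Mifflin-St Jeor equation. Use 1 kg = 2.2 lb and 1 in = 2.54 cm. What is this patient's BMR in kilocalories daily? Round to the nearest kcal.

Convert to metric: weight = 231 ÷ 2.2 = 105 kg; height = 77 × 2.54 = 195.58 cm.
Mifflin-St Jeor (male): BMR = 10(105) + 6.25(195.58) − 5(28) + 5 = 1050 + 1222.375 − 140 + 5 = 2137.375 kcal/day.

2137 kilocalories daily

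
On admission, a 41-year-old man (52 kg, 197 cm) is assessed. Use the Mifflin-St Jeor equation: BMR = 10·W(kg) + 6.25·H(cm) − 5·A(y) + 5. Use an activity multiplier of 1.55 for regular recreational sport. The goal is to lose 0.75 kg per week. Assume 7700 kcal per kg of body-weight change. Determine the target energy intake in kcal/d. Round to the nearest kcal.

Mifflin-St Jeor (male): BMR = 10(52) + 6.25(197) − 5(41) + 5 = 520 + 1231.25 − 205 + 5 = 1551.25 kcal/day.
TEE = 1551.25 × 1.55 = 2404.4375 kcal/day.
Required daily deficit = 0.75 × 7700 ÷ 7 = 825 kcal/day.
Target intake = 2404.4375 − 825 = 1579.4375 kcal/day.

1579 kcal/d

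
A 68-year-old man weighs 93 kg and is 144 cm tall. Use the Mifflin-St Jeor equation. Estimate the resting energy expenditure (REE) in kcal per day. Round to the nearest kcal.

1495 kcal per day

Mifflin-St Jeor (male): BMR = 10(93) + 6.25(144) − 5(68) + 5 = 930 + 900 − 340 + 5 = 1495 kcal/day.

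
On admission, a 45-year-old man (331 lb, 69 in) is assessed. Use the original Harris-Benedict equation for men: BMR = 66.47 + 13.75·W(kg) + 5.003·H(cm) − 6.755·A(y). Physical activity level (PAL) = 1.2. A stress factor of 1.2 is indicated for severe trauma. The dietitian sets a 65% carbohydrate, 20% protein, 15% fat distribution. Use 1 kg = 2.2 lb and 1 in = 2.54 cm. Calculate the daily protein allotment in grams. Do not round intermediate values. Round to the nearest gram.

Convert to metric: weight = 331 ÷ 2.2 = 150.4545 kg; height = 69 × 2.54 = 175.26 cm.
Harris-Benedict: BMR = 66.47 + 13.75(150.4545) + 5.003(175.26) − 6.755(45) = 2708.0708 kcal/day.
TEE = 2708.0708 × 1.2 = 3249.6849 kcal/day.
With stress factor 1.2: 3249.6849 × 1.2 = 3899.6219 kcal/day.
Protein energy = 20% × 3899.6219 = 779.9244 kcal.
Protein = 779.9244 ÷ 4 kcal/g = 194.9811 g.

195 g/day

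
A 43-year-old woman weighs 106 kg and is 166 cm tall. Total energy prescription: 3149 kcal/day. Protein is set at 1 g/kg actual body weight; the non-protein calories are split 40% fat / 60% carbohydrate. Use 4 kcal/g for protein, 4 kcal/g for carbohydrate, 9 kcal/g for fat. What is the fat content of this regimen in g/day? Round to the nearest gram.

Protein = 1 × 106 = 106 g → 106 × 4 = 424 kcal.
Non-protein calories = 3149 − 424 = 2725 kcal.
Fat: 40% × 2725 = 1090 kcal; carbohydrate: 1635 kcal.
Fat: 1090 kcal ÷ 9 kcal/g = 121.1111 g.

121 g/day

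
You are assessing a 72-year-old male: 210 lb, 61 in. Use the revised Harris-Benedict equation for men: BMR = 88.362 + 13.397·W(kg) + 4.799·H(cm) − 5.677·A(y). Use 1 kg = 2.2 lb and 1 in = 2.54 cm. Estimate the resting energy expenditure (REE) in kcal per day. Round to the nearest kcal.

1702 kcal per day

Convert to metric: weight = 210 ÷ 2.2 = 95.4545 kg; height = 61 × 2.54 = 154.94 cm.
Harris-Benedict: BMR = 88.362 + 13.397(95.4545) + 4.799(154.94) − 5.677(72) = 1701.9796 kcal/day.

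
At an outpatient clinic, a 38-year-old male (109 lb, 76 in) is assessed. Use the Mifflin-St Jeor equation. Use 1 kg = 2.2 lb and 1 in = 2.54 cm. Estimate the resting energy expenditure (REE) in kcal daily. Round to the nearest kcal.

Convert to metric: weight = 109 ÷ 2.2 = 49.5455 kg; height = 76 × 2.54 = 193.04 cm.
Mifflin-St Jeor (male): BMR = 10(49.5455) + 6.25(193.04) − 5(38) + 5 = 495.4545 + 1206.5 − 190 + 5 = 1516.9545 kcal/day.

1517 kcal daily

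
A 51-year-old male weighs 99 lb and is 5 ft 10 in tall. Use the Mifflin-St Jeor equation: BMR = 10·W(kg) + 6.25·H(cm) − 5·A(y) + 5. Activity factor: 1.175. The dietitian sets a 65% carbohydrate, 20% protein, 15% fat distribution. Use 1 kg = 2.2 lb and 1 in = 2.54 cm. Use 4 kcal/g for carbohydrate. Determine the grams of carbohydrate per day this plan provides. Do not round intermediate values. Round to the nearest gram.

250 g/day

Convert to metric: weight = 99 ÷ 2.2 = 45 kg; height = (5×12 + 10) × 2.54 = 70 × 2.54 = 177.8 cm.
Mifflin-St Jeor (male): BMR = 10(45) + 6.25(177.8) − 5(51) + 5 = 450 + 1111.25 − 255 + 5 = 1311.25 kcal/day.
TEE = 1311.25 × 1.175 = 1540.7188 kcal/day.
Carbohydrate energy = 65% × 1540.7188 = 1001.4672 kcal.
Carbohydrate = 1001.4672 ÷ 4 kcal/g = 250.3668 g.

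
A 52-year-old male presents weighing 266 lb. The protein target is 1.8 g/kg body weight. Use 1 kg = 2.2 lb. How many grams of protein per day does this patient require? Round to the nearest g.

218 g/day

Weight in kg = 266 ÷ 2.2 = 120.9091 kg.
Protein = 1.8 g/kg × 120.9091 kg = 217.6364 g/day.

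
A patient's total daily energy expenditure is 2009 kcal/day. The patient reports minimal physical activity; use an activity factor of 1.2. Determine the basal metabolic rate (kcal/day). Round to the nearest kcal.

1674 kcal/day

BMR = TEE ÷ activity factor = 2009 ÷ 1.2 = 1674.1667 kcal/day.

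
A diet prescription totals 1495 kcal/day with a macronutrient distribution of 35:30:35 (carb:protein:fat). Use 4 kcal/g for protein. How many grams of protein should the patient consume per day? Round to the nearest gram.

Protein energy = 30% × 1495 = 448.5 kcal.
At 4 kcal/g: 448.5 ÷ 4 = 112.125 g.

112 g/day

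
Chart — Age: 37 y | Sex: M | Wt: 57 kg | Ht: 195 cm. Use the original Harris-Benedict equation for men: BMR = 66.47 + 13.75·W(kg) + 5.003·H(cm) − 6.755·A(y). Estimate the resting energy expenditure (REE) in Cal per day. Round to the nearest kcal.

1576 Cal per day

Harris-Benedict: BMR = 66.47 + 13.75(57) + 5.003(195) − 6.755(37) = 1575.87 kcal/day.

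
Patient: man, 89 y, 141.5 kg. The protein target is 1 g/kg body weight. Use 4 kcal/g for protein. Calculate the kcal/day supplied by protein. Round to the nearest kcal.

566 kcal/day

Protein = 1 g/kg × 141.5 kg = 141.5 g/day.
Protein energy = 141.5 g × 4 kcal/g = 566 kcal/day.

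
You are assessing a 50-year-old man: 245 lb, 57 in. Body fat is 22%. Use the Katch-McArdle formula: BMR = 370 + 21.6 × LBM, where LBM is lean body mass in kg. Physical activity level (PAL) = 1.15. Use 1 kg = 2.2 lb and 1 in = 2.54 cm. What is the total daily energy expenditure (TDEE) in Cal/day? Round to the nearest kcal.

2583 Cal/day

Convert to metric: weight = 245 ÷ 2.2 = 111.3636 kg; height = 57 × 2.54 = 144.78 cm.
LBM = 111.3636 × (1 − 0.22) = 86.8636 kg. Katch-McArdle: BMR = 370 + 21.6 × 86.8636 = 2246.2545 kcal/day.
TEE = BMR × activity factor = 2246.2545 × 1.15 = 2583.1927 kcal/day.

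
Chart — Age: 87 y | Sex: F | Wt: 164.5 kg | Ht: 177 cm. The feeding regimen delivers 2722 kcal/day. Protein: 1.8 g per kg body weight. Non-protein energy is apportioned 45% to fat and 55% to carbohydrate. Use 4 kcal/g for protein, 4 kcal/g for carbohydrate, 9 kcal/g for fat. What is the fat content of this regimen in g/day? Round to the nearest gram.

77 g/day

Protein = 1.8 × 164.5 = 296.1 g → 296.1 × 4 = 1184.4 kcal.
Non-protein calories = 2722 − 1184.4 = 1537.6 kcal.
Fat: 45% × 1537.6 = 691.92 kcal; carbohydrate: 845.68 kcal.
Fat: 691.92 kcal ÷ 9 kcal/g = 76.88 g.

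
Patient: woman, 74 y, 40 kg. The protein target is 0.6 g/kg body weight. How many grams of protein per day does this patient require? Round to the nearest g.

Protein = 0.6 g/kg × 40 kg = 24 g/day.

24 g/day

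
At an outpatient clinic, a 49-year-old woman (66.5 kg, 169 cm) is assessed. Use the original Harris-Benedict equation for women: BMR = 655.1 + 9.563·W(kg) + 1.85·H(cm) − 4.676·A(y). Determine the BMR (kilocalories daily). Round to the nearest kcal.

Harris-Benedict: BMR = 655.1 + 9.563(66.5) + 1.85(169) − 4.676(49) = 1374.5655 kcal/day.

1375 kilocalories daily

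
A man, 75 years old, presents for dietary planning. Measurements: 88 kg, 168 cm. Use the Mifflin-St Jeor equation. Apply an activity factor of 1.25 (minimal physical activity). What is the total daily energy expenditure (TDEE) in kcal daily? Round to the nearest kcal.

Mifflin-St Jeor (male): BMR = 10(88) + 6.25(168) − 5(75) + 5 = 880 + 1050 − 375 + 5 = 1560 kcal/day.
TEE = BMR × activity factor = 1560 × 1.25 = 1950 kcal/day.

1950 kcal daily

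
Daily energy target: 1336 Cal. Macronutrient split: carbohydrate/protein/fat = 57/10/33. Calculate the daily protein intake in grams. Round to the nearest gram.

33 g/day

Protein energy = 10% × 1336 = 133.6 kcal.
At 4 kcal/g: 133.6 ÷ 4 = 33.4 g.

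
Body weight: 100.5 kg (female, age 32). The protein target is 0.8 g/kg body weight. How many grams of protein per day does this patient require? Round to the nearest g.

80 g/day

Protein = 0.8 g/kg × 100.5 kg = 80.4 g/day.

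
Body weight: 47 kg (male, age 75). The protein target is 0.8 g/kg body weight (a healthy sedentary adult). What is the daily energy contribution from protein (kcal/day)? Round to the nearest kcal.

Protein = 0.8 g/kg × 47 kg = 37.6 g/day.
Protein energy = 37.6 g × 4 kcal/g = 150.4 kcal/day.

150 kcal/day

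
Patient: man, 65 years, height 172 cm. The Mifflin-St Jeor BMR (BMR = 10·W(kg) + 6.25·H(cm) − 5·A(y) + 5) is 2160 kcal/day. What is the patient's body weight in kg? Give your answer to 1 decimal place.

2160 = 10·W + 6.25(172) − 5(65) + 5
10·W = 2160 − 755 = 1405, so W = 140.5 kg.

140.5 kg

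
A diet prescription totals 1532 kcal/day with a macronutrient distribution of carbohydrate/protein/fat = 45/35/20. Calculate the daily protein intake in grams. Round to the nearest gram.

134 g/day

Protein energy = 35% × 1532 = 536.2 kcal.
At 4 kcal/g: 536.2 ÷ 4 = 134.05 g.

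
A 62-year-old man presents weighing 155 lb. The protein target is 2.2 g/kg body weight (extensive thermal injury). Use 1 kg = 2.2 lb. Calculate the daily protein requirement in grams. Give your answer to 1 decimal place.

155.0 g/day

Weight in kg = 155 ÷ 2.2 = 70.4545 kg.
Protein = 2.2 g/kg × 70.4545 kg = 155 g/day.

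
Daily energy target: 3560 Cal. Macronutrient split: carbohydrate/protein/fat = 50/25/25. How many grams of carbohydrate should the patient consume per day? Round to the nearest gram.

445 g/day

Carbohydrate energy = 50% × 3560 = 1780 kcal.
At 4 kcal/g: 1780 ÷ 4 = 445 g.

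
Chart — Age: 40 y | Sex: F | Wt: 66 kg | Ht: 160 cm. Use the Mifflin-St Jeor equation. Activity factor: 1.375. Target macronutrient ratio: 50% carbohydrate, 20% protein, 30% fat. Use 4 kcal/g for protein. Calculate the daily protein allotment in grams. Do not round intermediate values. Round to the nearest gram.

Mifflin-St Jeor (female): BMR = 10(66) + 6.25(160) − 5(40) − 161 = 660 + 1000 − 200 − 161 = 1299 kcal/day.
TEE = 1299 × 1.375 = 1786.125 kcal/day.
Protein energy = 20% × 1786.125 = 357.225 kcal.
Protein = 357.225 ÷ 4 kcal/g = 89.3063 g.

89 g/day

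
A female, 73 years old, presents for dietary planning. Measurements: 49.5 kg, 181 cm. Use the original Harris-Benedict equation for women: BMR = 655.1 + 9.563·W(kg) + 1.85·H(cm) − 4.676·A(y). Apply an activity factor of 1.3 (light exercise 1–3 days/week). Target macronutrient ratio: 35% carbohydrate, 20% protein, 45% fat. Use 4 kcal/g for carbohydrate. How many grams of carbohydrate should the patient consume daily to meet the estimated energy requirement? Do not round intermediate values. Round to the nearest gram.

128 g/day

Harris-Benedict: BMR = 655.1 + 9.563(49.5) + 1.85(181) − 4.676(73) = 1121.9705 kcal/day.
TEE = 1121.9705 × 1.3 = 1458.5617 kcal/day.
Carbohydrate energy = 35% × 1458.5617 = 510.4966 kcal.
Carbohydrate = 510.4966 ÷ 4 kcal/g = 127.6241 g.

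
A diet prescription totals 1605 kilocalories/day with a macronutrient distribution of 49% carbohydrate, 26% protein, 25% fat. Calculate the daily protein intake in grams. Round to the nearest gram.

104 g/day

Protein energy = 26% × 1605 = 417.3 kcal.
At 4 kcal/g: 417.3 ÷ 4 = 104.325 g.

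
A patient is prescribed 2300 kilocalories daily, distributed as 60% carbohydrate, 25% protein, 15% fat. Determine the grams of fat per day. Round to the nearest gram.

Fat energy = 15% × 2300 = 345 kcal.
At 9 kcal/g: 345 ÷ 9 = 38.3333 g.

38 g/day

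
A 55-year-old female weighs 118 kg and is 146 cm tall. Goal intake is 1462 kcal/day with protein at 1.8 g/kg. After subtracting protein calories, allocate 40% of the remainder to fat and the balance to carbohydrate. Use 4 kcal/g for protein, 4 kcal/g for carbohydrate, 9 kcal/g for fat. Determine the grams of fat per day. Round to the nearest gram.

Protein = 1.8 × 118 = 212.4 g → 212.4 × 4 = 849.6 kcal.
Non-protein calories = 1462 − 849.6 = 612.4 kcal.
Fat: 40% × 612.4 = 244.96 kcal; carbohydrate: 367.44 kcal.
Fat: 244.96 kcal ÷ 9 kcal/g = 27.2178 g.

27 g/day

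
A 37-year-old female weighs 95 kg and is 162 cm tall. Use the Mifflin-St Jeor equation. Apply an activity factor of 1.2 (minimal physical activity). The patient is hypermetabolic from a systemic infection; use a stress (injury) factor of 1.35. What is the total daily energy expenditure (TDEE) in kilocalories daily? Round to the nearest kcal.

2619 kilocalories daily

Mifflin-St Jeor (female): BMR = 10(95) + 6.25(162) − 5(37) − 161 = 950 + 1012.5 − 185 − 161 = 1616.5 kcal/day.
TEE = BMR × activity factor = 1616.5 × 1.2 = 1939.8 kcal/day.
Apply stress factor: 1939.8 × 1.35 = 2618.73 kcal/day.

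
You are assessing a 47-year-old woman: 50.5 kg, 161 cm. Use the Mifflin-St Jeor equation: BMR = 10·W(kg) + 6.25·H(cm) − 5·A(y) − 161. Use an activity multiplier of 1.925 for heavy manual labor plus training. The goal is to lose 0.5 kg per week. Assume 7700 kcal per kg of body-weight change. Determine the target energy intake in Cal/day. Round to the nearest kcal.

Mifflin-St Jeor (female): BMR = 10(50.5) + 6.25(161) − 5(47) − 161 = 505 + 1006.25 − 235 − 161 = 1115.25 kcal/day.
TEE = 1115.25 × 1.925 = 2146.8563 kcal/day.
Required daily deficit = 0.5 × 7700 ÷ 7 = 550 kcal/day.
Target intake = 2146.8563 − 550 = 1596.8563 kcal/day.

1597 Cal/day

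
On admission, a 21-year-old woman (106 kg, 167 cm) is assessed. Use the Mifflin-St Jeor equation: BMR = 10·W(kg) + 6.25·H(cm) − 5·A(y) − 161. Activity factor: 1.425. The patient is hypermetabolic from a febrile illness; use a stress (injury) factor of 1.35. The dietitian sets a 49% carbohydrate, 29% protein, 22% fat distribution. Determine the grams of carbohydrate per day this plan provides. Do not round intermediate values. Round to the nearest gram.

Mifflin-St Jeor (female): BMR = 10(106) + 6.25(167) − 5(21) − 161 = 1060 + 1043.75 − 105 − 161 = 1837.75 kcal/day.
TEE = 1837.75 × 1.425 = 2618.7938 kcal/day.
With stress factor 1.35: 2618.7938 × 1.35 = 3535.3716 kcal/day.
Carbohydrate energy = 49% × 3535.3716 = 1732.3321 kcal.
Carbohydrate = 1732.3321 ÷ 4 kcal/g = 433.083 g.

433 g/day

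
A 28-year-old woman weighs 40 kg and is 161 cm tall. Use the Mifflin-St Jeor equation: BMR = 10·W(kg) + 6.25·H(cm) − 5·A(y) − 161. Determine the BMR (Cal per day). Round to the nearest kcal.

Mifflin-St Jeor (female): BMR = 10(40) + 6.25(161) − 5(28) − 161 = 400 + 1006.25 − 140 − 161 = 1105.25 kcal/day.

1105 Cal per day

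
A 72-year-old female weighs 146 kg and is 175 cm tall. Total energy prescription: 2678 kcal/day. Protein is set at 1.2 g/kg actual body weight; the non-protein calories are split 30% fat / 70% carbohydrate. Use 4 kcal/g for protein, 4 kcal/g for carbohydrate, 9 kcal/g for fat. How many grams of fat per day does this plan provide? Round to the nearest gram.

66 g/day

Protein = 1.2 × 146 = 175.2 g → 175.2 × 4 = 700.8 kcal.
Non-protein calories = 2678 − 700.8 = 1977.2 kcal.
Fat: 30% × 1977.2 = 593.16 kcal; carbohydrate: 1384.04 kcal.
Fat: 593.16 kcal ÷ 9 kcal/g = 65.9067 g.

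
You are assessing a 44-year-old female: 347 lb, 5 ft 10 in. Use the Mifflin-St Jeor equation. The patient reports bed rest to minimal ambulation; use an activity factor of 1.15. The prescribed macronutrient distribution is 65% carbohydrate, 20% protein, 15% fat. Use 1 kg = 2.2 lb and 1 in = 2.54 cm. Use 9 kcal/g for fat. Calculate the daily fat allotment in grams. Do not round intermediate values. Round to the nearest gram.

44 g/day

Convert to metric: weight = 347 ÷ 2.2 = 157.7273 kg; height = (5×12 + 10) × 2.54 = 70 × 2.54 = 177.8 cm.
Mifflin-St Jeor (female): BMR = 10(157.7273) + 6.25(177.8) − 5(44) − 161 = 1577.2727 + 1111.25 − 220 − 161 = 2307.5227 kcal/day.
TEE = 2307.5227 × 1.15 = 2653.6511 kcal/day.
Fat energy = 15% × 2653.6511 = 398.0477 kcal.
Fat = 398.0477 ÷ 9 kcal/g = 44.2275 g.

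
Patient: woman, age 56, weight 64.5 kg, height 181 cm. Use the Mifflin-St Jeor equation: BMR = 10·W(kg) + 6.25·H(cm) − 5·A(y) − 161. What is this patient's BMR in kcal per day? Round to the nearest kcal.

1335 kcal per day

Mifflin-St Jeor (female): BMR = 10(64.5) + 6.25(181) − 5(56) − 161 = 645 + 1131.25 − 280 − 161 = 1335.25 kcal/day.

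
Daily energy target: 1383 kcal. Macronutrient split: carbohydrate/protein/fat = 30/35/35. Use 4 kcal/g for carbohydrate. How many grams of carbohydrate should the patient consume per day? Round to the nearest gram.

104 g/day

Carbohydrate energy = 30% × 1383 = 414.9 kcal.
At 4 kcal/g: 414.9 ÷ 4 = 103.725 g.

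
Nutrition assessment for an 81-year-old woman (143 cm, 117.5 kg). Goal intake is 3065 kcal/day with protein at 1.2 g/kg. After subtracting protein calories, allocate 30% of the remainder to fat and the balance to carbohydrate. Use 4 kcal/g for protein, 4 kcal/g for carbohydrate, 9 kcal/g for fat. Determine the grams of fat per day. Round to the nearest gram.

Protein = 1.2 × 117.5 = 141 g → 141 × 4 = 564 kcal.
Non-protein calories = 3065 − 564 = 2501 kcal.
Fat: 30% × 2501 = 750.3 kcal; carbohydrate: 1750.7 kcal.
Fat: 750.3 kcal ÷ 9 kcal/g = 83.3667 g.

83 g/day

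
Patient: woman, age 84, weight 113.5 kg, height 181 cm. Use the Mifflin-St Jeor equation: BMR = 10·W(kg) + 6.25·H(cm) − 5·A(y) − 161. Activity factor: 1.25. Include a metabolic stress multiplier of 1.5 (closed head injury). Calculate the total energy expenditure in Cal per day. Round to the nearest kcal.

Mifflin-St Jeor (female): BMR = 10(113.5) + 6.25(181) − 5(84) − 161 = 1135 + 1131.25 − 420 − 161 = 1685.25 kcal/day.
TEE = BMR × activity factor = 1685.25 × 1.25 = 2106.5625 kcal/day.
Apply stress factor: 2106.5625 × 1.5 = 3159.8438 kcal/day.

3160 Cal per day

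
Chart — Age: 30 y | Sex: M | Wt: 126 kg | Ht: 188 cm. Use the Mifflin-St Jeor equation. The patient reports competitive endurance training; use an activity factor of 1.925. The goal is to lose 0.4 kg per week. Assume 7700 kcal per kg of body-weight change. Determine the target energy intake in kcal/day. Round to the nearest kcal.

3968 kcal/day

Mifflin-St Jeor (male): BMR = 10(126) + 6.25(188) − 5(30) + 5 = 1260 + 1175 − 150 + 5 = 2290 kcal/day.
TEE = 2290 × 1.925 = 4408.25 kcal/day.
Required daily deficit = 0.4 × 7700 ÷ 7 = 440 kcal/day.
Target intake = 4408.25 − 440 = 3968.25 kcal/day.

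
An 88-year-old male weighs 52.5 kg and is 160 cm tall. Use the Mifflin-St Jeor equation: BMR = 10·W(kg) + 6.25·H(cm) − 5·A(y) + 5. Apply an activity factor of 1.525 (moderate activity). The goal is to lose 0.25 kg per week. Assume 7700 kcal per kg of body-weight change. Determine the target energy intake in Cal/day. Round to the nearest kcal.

1387 Cal/day

Mifflin-St Jeor (male): BMR = 10(52.5) + 6.25(160) − 5(88) + 5 = 525 + 1000 − 440 + 5 = 1090 kcal/day.
TEE = 1090 × 1.525 = 1662.25 kcal/day.
Required daily deficit = 0.25 × 7700 ÷ 7 = 275 kcal/day.
Target intake = 1662.25 − 275 = 1387.25 kcal/day.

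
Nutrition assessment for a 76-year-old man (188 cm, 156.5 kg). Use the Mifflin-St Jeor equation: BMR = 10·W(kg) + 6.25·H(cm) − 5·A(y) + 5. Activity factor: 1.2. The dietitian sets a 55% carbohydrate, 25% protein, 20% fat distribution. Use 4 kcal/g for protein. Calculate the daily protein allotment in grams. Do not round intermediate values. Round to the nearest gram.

Mifflin-St Jeor (male): BMR = 10(156.5) + 6.25(188) − 5(76) + 5 = 1565 + 1175 − 380 + 5 = 2365 kcal/day.
TEE = 2365 × 1.2 = 2838 kcal/day.
Protein energy = 25% × 2838 = 709.5 kcal.
Protein = 709.5 ÷ 4 kcal/g = 177.375 g.

177 g/day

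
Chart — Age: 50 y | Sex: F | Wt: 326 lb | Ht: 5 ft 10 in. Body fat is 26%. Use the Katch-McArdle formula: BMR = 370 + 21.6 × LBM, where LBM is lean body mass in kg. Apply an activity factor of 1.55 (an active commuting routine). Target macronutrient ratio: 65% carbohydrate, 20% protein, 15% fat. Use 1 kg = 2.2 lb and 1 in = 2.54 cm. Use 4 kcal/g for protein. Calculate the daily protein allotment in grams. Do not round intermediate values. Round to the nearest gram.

212 g/day

Convert to metric: weight = 326 ÷ 2.2 = 148.1818 kg; height = (5×12 + 10) × 2.54 = 70 × 2.54 = 177.8 cm.
LBM = 148.1818 × (1 − 0.26) = 109.6545 kg. Katch-McArdle: BMR = 370 + 21.6 × 109.6545 = 2738.5382 kcal/day.
TEE = 2738.5382 × 1.55 = 4244.7342 kcal/day.
Protein energy = 20% × 4244.7342 = 848.9468 kcal.
Protein = 848.9468 ÷ 4 kcal/g = 212.2367 g.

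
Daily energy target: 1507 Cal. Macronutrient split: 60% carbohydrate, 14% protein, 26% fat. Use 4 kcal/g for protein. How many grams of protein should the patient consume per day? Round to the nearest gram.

53 g/day

Protein energy = 14% × 1507 = 210.98 kcal.
At 4 kcal/g: 210.98 ÷ 4 = 52.745 g.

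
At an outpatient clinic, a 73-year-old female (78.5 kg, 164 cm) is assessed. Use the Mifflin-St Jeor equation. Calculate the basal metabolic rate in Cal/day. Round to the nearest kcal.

Mifflin-St Jeor (female): BMR = 10(78.5) + 6.25(164) − 5(73) − 161 = 785 + 1025 − 365 − 161 = 1284 kcal/day.

1284 Cal/day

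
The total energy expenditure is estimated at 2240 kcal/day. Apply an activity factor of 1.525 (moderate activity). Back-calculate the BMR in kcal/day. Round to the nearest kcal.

1469 kcal/day

BMR = TEE ÷ activity factor = 2240 ÷ 1.525 = 1468.8525 kcal/day.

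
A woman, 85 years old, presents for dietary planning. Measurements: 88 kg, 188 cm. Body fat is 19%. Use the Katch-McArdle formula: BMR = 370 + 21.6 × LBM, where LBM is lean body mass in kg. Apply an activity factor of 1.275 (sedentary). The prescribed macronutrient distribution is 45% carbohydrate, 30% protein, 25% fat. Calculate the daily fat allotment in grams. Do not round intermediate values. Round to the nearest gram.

LBM = 88 × (1 − 0.19) = 71.28 kg. Katch-McArdle: BMR = 370 + 21.6 × 71.28 = 1909.648 kcal/day.
TEE = 1909.648 × 1.275 = 2434.8012 kcal/day.
Fat energy = 25% × 2434.8012 = 608.7003 kcal.
Fat = 608.7003 ÷ 9 kcal/g = 67.6334 g.

68 g/day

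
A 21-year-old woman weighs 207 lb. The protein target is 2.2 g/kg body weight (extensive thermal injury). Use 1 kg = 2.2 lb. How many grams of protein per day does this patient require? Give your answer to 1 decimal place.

207.0 g/day

Weight in kg = 207 ÷ 2.2 = 94.0909 kg.
Protein = 2.2 g/kg × 94.0909 kg = 207 g/day.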